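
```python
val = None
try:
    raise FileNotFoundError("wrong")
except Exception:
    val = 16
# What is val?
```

Step-by-step execution trace:
1. `raise FileNotFoundError(...)` raises FileNotFoundError.
2. `except Exception` matches (FileNotFoundError is a subclass of Exception) → val = 16.
Result: 16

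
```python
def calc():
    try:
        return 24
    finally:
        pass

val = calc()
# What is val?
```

Step-by-step execution trace:
1. `calc()` enters try: `return 24` sets pending return value 24.
2. Before returning, `finally: pass` runs (no effect).
3. calc() returns 24 → val = 24.
Result: 24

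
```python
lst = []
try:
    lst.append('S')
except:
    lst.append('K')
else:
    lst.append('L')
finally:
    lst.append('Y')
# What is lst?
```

Step-by-step execution trace:
1. try: `lst.append('S')` → lst = ['S']. No exception raised.
2. `except` is skipped.
3. `else` runs: `lst.append('L')` → lst = ['S', 'L'].
4. `finally` always runs: `lst.append('Y')` → lst = ['S', 'L', 'Y'].
Result: ['S', 'L', 'Y']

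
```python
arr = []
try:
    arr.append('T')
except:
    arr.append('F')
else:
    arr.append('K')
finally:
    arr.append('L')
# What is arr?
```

Step-by-step execution trace:
1. try: `arr.append('T')` → arr = ['T']. No exception raised.
2. `except` is skipped.
3. `else` runs: `arr.append('K')` → arr = ['T', 'K'].
4. `finally` always runs: `arr.append('L')` → arr = ['T', 'K', 'L'].
Result: ['T', 'K', 'L']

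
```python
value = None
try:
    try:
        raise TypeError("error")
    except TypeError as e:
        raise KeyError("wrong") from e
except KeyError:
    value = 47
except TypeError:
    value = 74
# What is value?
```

Step-by-step execution trace:
1. Inner try raises TypeError; inner `except TypeError as e` catches it.
2. `raise KeyError(...) from e` raises KeyError (TypeError is attached as __cause__, but only KeyError is active).
3. Outer `except KeyError` matches → value = 47.
4. `except TypeError` is not reached.
Result: 47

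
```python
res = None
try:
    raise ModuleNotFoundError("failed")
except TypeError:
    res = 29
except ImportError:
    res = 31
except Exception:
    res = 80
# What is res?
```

Step-by-step execution trace:
1. `raise ModuleNotFoundError(...)` raises ModuleNotFoundError.
2. `except TypeError` does not match (ModuleNotFoundError is not a subclass of TypeError); skipped.
3. `except ImportError` matches (ModuleNotFoundError is a subclass of ImportError) → res = 31.
4. `except Exception` is not reached.
Result: 31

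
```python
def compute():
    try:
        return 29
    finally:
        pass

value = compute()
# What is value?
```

Step-by-step execution trace:
1. `compute()` enters try: `return 29` sets pending return value 29.
2. Before returning, `finally: pass` runs (no effect).
3. compute() returns 29 → value = 29.
Result: 29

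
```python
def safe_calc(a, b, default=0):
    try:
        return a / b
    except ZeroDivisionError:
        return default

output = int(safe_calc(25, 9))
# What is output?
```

Step-by-step execution trace:
1. `safe_calc(25, 9)` enters try: `return 25 / 9` → returns 2.7777777777777777. No exception raised.
2. `except ZeroDivisionError` is skipped.
3. `int(2.7777777777777777)` → 2 → output = 2.
Result: 2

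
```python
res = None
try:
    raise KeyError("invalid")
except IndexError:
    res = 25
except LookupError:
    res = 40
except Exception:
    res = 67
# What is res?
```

Step-by-step execution trace:
1. `raise KeyError(...)` raises KeyError.
2. `except IndexError` does not match (KeyError is not a subclass of IndexError); skipped.
3. `except LookupError` matches (KeyError is a subclass of LookupError) → res = 40.
4. `except Exception` is not reached.
Result: 40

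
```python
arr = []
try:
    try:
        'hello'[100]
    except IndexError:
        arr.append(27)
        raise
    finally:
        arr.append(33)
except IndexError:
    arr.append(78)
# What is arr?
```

Step-by-step execution trace:
1. Inner try: `'hello'[100]` raises IndexError.
2. Inner `except IndexError` matches → `arr.append(27)` → arr = [27].
3. bare `raise` re-raises IndexError.
4. Inner `finally` runs during unwinding: `arr.append(33)` → arr = [27, 33].
5. Outer `except IndexError` matches → `arr.append(78)` → arr = [27, 33, 78].
Result: [27, 33, 78]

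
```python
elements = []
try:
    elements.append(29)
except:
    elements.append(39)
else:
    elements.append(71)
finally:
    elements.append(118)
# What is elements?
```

Step-by-step execution trace:
1. try: `elements.append(29)` → elements = [29]. No exception raised.
2. `except` is skipped.
3. `else` runs: `elements.append(71)` → elements = [29, 71].
4. `finally` always runs: `elements.append(118)` → elements = [29, 71, 118].
Result: [29, 71, 118]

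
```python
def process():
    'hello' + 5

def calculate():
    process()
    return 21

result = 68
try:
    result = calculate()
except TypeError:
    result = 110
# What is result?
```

Step-by-step execution trace:
1. result starts at 68.
2. try: `calculate()` calls `process()`.
3. `process()` evaluates `'hello' + 5`, which raises TypeError; it propagates through calculate (uncaught).
4. `return 21` in calculate is not reached; the assignment to result does not complete.
5. `except TypeError` matches → result = 110.
Result: 110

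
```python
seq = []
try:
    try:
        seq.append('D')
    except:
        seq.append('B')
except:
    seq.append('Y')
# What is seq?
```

Step-by-step execution trace:
1. Inner try: `seq.append('D')` → seq = ['D']. No exception raised.
2. Inner `except` is skipped.
3. Inner try completes normally; outer `except` is skipped.
Result: ['D']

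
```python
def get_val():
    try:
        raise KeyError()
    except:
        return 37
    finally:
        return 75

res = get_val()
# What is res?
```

Step-by-step execution trace:
1. `get_val()` enters try: `raise KeyError()` raises KeyError.
2. bare `except` matches → `return 37` sets pending return value 37.
3. Before returning, `finally: return 75` runs and overrides the pending return.
4. get_val() returns 75 → res = 75.
Result: 75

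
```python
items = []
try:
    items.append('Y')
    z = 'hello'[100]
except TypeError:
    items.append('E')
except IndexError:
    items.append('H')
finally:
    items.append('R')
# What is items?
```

Step-by-step execution trace:
1. try: `items.append('Y')` → items = ['Y'].
2. `z = 'hello'[100]` raises IndexError.
3. `except TypeError` does not match IndexError; skipped.
4. `except IndexError` matches → `items.append('H')` → items = ['Y', 'H'].
5. finally always runs: `items.append('R')` → items = ['Y', 'H', 'R'].
Result: ['Y', 'H', 'R']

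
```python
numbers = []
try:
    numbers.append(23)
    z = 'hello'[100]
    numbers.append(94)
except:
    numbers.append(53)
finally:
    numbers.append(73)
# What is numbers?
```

Step-by-step execution trace:
1. try: `numbers.append(23)` → numbers = [23].
2. `z = 'hello'[100]` raises IndexError; `numbers.append(94)` is not reached.
3. bare `except` matches → `numbers.append(53)` → numbers = [23, 53].
4. finally always runs: `numbers.append(73)` → numbers = [23, 53, 73].
Result: [23, 53, 73]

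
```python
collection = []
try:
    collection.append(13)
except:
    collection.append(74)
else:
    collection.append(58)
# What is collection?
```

Step-by-step execution trace:
1. try: `collection.append(13)` → collection = [13]. No exception raised.
2. `except` is skipped.
3. `else` runs (try completed without exception): `collection.append(58)` → collection = [13, 58].
Result: [13, 58]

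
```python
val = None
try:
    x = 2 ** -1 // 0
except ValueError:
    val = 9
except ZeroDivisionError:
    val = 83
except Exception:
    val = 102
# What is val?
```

Step-by-step execution trace:
1. `x = 2 ** -1 // 0` raises ZeroDivisionError.
2. `except ValueError` does not match ZeroDivisionError; skipped.
3. `except ZeroDivisionError` matches → val = 83.
4. Remaining except clauses are skipped.
Result: 83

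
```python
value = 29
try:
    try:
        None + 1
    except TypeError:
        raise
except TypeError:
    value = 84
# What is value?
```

Step-by-step execution trace:
1. Inner try: `None + 1` raises TypeError.
2. Inner `except TypeError` matches; bare `raise` re-raises the same TypeError.
3. Outer `except TypeError` matches → value = 84.
Result: 84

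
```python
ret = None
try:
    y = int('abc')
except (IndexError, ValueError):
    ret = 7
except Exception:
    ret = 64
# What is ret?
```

Step-by-step execution trace:
1. `y = int('abc')` raises ValueError.
2. `except (IndexError, ValueError)` matches (ValueError is in the tuple) → ret = 7.
3. `except Exception` is not reached.
Result: 7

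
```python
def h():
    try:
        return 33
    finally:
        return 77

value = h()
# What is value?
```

Step-by-step execution trace:
1. `h()` enters try: `return 33` sets pending return value 33.
2. Before returning, `finally: return 77` runs and overrides the pending return.
3. h() returns 77 → value = 77.
Result: 77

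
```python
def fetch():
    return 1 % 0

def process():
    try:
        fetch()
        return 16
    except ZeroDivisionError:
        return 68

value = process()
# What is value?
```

Step-by-step execution trace:
1. `process()` calls `fetch()`.
2. `fetch()` evaluates `1 % 0`, which raises ZeroDivisionError; it propagates to the caller.
3. `return 16` is not reached.
4. `except ZeroDivisionError` in process matches → returns 68.
5. value = 68.
Result: 68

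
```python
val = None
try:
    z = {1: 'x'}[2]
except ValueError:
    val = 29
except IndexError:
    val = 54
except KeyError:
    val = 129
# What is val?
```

Step-by-step execution trace:
1. `z = {1: 'x'}[2]` raises KeyError.
2. `except ValueError` does not match KeyError; skipped.
3. `except IndexError` does not match KeyError; skipped.
4. `except KeyError` matches → val = 129.
Result: 129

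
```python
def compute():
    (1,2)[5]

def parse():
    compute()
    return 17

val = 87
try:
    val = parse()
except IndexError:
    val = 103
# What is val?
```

Step-by-step execution trace:
1. val starts at 87.
2. try: `parse()` calls `compute()`.
3. `compute()` evaluates `(1,2)[5]`, which raises IndexError; it propagates through parse (uncaught).
4. `return 17` in parse is not reached; the assignment to val does not complete.
5. `except IndexError` matches → val = 103.
Result: 103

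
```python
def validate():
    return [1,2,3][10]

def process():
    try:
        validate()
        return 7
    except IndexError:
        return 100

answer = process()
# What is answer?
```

Step-by-step execution trace:
1. `process()` calls `validate()`.
2. `validate()` evaluates `[1,2,3][10]`, which raises IndexError; it propagates to the caller.
3. `return 7` is not reached.
4. `except IndexError` in process matches → returns 100.
5. answer = 100.
Result: 100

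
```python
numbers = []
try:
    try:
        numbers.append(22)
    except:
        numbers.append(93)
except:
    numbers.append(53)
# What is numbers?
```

Step-by-step execution trace:
1. Inner try: `numbers.append(22)` → numbers = [22]. No exception raised.
2. Inner `except` is skipped.
3. Inner try completes normally; outer `except` is skipped.
Result: [22]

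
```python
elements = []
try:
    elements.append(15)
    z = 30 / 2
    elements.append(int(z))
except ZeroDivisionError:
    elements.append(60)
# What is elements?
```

Step-by-step execution trace:
1. try: `elements.append(15)` → elements = [15].
2. `z = 30 / 2` → z = 15.0. No exception raised.
3. `elements.append(int(z))` → elements = [15, 15].
4. `except ZeroDivisionError` is skipped (no exception was raised).
Result: [15, 15]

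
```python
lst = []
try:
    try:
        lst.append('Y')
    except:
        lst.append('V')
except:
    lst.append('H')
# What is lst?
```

Step-by-step execution trace:
1. Inner try: `lst.append('Y')` → lst = ['Y']. No exception raised.
2. Inner `except` is skipped.
3. Inner try completes normally; outer `except` is skipped.
Result: ['Y']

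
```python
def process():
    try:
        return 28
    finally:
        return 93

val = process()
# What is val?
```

Step-by-step execution trace:
1. `process()` enters try: `return 28` sets pending return value 28.
2. Before returning, `finally: return 93` runs and overrides the pending return.
3. process() returns 93 → val = 93.
Result: 93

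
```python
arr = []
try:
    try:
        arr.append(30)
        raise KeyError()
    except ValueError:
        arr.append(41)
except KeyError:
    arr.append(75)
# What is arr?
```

Step-by-step execution trace:
1. Inner try: `arr.append(30)` → arr = [30].
2. `raise KeyError()` raises KeyError.
3. Inner `except ValueError` does not match KeyError; exception propagates to outer try.
4. Outer `except KeyError` matches → `arr.append(75)` → arr = [30, 75].
Result: [30, 75]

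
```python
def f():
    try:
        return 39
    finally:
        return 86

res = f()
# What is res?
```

Step-by-step execution trace:
1. `f()` enters try: `return 39` sets pending return value 39.
2. Before returning, `finally: return 86` runs and overrides the pending return.
3. f() returns 86 → res = 86.
Result: 86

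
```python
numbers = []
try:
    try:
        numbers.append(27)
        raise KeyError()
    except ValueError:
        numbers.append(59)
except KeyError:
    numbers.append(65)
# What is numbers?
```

Step-by-step execution trace:
1. Inner try: `numbers.append(27)` → numbers = [27].
2. `raise KeyError()` raises KeyError.
3. Inner `except ValueError` does not match KeyError; exception propagates to outer try.
4. Outer `except KeyError` matches → `numbers.append(65)` → numbers = [27, 65].
Result: [27, 65]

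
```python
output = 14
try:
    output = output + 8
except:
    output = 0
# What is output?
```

Step-by-step execution trace:
1. output starts at 14.
2. try: `output = output + 8` → output = 22. No exception raised.
3. `except` is skipped.
Result: 22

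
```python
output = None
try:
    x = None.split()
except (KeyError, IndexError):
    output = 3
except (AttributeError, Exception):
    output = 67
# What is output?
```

Step-by-step execution trace:
1. `x = None.split()` raises AttributeError.
2. `except (KeyError, IndexError)` does not match AttributeError; skipped.
3. `except (AttributeError, Exception)` matches (AttributeError is in the tuple) → output = 67.
Result: 67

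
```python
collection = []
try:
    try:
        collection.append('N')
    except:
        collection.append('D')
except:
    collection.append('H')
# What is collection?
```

Step-by-step execution trace:
1. Inner try: `collection.append('N')` → collection = ['N']. No exception raised.
2. Inner `except` is skipped.
3. Inner try completes normally; outer `except` is skipped.
Result: ['N']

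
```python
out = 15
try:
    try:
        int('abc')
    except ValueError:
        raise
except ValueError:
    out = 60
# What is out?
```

Step-by-step execution trace:
1. Inner try: `int('abc')` raises ValueError.
2. Inner `except ValueError` matches; bare `raise` re-raises the same ValueError.
3. Outer `except ValueError` matches → out = 60.
Result: 60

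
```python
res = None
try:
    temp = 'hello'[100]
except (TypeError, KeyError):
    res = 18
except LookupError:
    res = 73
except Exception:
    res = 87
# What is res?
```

Step-by-step execution trace:
1. `temp = 'hello'[100]` raises IndexError.
2. `except (TypeError, KeyError)` does not match IndexError; skipped.
3. `except LookupError` matches (IndexError is a subclass of LookupError) → res = 73.
4. `except Exception` is not reached.
Result: 73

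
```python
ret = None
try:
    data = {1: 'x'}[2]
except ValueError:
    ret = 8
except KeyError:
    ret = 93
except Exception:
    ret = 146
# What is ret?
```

Step-by-step execution trace:
1. `data = {1: 'x'}[2]` raises KeyError.
2. `except ValueError` does not match KeyError; skipped.
3. `except KeyError` matches → ret = 93.
4. Remaining except clauses are skipped.
Result: 93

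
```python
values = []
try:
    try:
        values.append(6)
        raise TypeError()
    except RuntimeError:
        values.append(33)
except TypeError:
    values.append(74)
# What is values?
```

Step-by-step execution trace:
1. Inner try: `values.append(6)` → values = [6].
2. `raise TypeError()` raises TypeError.
3. Inner `except RuntimeError` does not match TypeError; exception propagates to outer try.
4. Outer `except TypeError` matches → `values.append(74)` → values = [6, 74].
Result: [6, 74]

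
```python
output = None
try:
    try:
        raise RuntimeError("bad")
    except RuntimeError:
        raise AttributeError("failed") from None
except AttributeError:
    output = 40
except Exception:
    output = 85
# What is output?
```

Step-by-step execution trace:
1. Inner try raises RuntimeError; inner `except RuntimeError` catches it.
2. `raise AttributeError(...) from None` raises AttributeError (from None suppresses __context__, but the active exception is still AttributeError).
3. Outer `except AttributeError` matches → output = 40.
4. `except Exception` is not reached.
Result: 40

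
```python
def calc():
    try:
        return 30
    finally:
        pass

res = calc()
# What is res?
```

Step-by-step execution trace:
1. `calc()` enters try: `return 30` sets pending return value 30.
2. Before returning, `finally: pass` runs (no effect).
3. calc() returns 30 → res = 30.
Result: 30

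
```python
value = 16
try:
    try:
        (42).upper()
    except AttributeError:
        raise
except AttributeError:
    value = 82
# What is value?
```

Step-by-step execution trace:
1. Inner try: `(42).upper()` raises AttributeError.
2. Inner `except AttributeError` matches; bare `raise` re-raises the same AttributeError.
3. Outer `except AttributeError` matches → value = 82.
Result: 82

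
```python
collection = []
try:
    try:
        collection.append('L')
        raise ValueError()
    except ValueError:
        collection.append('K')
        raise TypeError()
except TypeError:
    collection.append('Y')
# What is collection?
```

Step-by-step execution trace:
1. Inner try: `collection.append('L')` → collection = ['L'].
2. `raise ValueError()` raises ValueError.
3. Inner `except ValueError` matches → `collection.append('K')` → collection = ['L', 'K'].
4. `raise TypeError()` raises TypeError; propagates to outer try.
5. Outer `except TypeError` matches → `collection.append('Y')` → collection = ['L', 'K', 'Y'].
Result: ['L', 'K', 'Y']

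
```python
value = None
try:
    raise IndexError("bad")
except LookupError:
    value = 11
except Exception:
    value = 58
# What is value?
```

Step-by-step execution trace:
1. `raise IndexError(...)` raises IndexError.
2. `except LookupError` matches (IndexError is a subclass of LookupError) → value = 11.
3. `except Exception` is not reached.
Result: 11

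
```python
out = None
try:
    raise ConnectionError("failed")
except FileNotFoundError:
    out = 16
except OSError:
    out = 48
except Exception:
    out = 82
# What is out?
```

Step-by-step execution trace:
1. `raise ConnectionError(...)` raises ConnectionError.
2. `except FileNotFoundError` does not match (ConnectionError is not a subclass of FileNotFoundError); skipped.
3. `except OSError` matches (ConnectionError is a subclass of OSError) → out = 48.
4. `except Exception` is not reached.
Result: 48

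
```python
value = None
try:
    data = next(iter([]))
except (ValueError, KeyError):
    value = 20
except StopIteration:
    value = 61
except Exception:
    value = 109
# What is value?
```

Step-by-step execution trace:
1. `data = next(iter([]))` raises StopIteration.
2. `except (ValueError, KeyError)` does not match StopIteration; skipped.
3. `except StopIteration` matches (exact type match) → value = 61.
4. `except Exception` is not reached.
Result: 61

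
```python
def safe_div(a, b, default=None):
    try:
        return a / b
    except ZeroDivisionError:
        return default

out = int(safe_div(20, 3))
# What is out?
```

Step-by-step execution trace:
1. `safe_div(20, 3)` enters try: `return 20 / 3` → returns 6.666666666666667. No exception raised.
2. `except ZeroDivisionError` is skipped.
3. `int(6.666666666666667)` → 6 → out = 6.
Result: 6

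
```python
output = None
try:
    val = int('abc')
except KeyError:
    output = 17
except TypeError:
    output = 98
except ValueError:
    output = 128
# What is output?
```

Step-by-step execution trace:
1. `val = int('abc')` raises ValueError.
2. `except KeyError` does not match ValueError; skipped.
3. `except TypeError` does not match ValueError; skipped.
4. `except ValueError` matches → output = 128.
Result: 128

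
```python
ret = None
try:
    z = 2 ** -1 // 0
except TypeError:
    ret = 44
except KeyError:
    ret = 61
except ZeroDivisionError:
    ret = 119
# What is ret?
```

Step-by-step execution trace:
1. `z = 2 ** -1 // 0` raises ZeroDivisionError.
2. `except TypeError` does not match ZeroDivisionError; skipped.
3. `except KeyError` does not match ZeroDivisionError; skipped.
4. `except ZeroDivisionError` matches → ret = 119.
Result: 119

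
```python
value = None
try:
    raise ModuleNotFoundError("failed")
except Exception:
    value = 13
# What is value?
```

Step-by-step execution trace:
1. `raise ModuleNotFoundError(...)` raises ModuleNotFoundError.
2. `except Exception` matches (ModuleNotFoundError is a subclass of Exception) → value = 13.
Result: 13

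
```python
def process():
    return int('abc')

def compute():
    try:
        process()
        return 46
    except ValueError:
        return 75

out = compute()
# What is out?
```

Step-by-step execution trace:
1. `compute()` calls `process()`.
2. `process()` evaluates `int('abc')`, which raises ValueError; it propagates to the caller.
3. `return 46` is not reached.
4. `except ValueError` in compute matches → returns 75.
5. out = 75.
Result: 75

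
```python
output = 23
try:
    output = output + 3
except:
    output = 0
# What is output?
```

Step-by-step execution trace:
1. output starts at 23.
2. try: `output = output + 3` → output = 26. No exception raised.
3. `except` is skipped.
Result: 26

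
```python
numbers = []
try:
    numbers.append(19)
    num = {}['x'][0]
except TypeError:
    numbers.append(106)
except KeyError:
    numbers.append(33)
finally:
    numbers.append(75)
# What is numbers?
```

Step-by-step execution trace:
1. try: `numbers.append(19)` → numbers = [19].
2. `num = {}['x'][0]` raises KeyError.
3. `except TypeError` does not match KeyError; skipped.
4. `except KeyError` matches → `numbers.append(33)` → numbers = [19, 33].
5. finally always runs: `numbers.append(75)` → numbers = [19, 33, 75].
Result: [19, 33, 75]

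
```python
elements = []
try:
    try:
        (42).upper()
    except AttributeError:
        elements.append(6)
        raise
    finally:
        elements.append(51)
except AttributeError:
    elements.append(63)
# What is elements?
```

Step-by-step execution trace:
1. Inner try: `(42).upper()` raises AttributeError.
2. Inner `except AttributeError` matches → `elements.append(6)` → elements = [6].
3. bare `raise` re-raises AttributeError.
4. Inner `finally` runs during unwinding: `elements.append(51)` → elements = [6, 51].
5. Outer `except AttributeError` matches → `elements.append(63)` → elements = [6, 51, 63].
Result: [6, 51, 63]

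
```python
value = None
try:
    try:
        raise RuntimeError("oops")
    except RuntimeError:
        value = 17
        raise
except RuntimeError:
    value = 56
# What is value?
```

Step-by-step execution trace:
1. Inner try: `raise RuntimeError("oops")` raises RuntimeError.
2. Inner `except RuntimeError` matches → value = 17.
3. bare `raise` re-raises the same RuntimeError.
4. Outer `except RuntimeError` matches → value = 56.
Result: 56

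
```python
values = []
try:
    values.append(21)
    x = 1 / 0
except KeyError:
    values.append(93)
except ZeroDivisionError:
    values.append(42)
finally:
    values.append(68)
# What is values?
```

Step-by-step execution trace:
1. try: `values.append(21)` → values = [21].
2. `x = 1 / 0` raises ZeroDivisionError.
3. `except KeyError` does not match ZeroDivisionError; skipped.
4. `except ZeroDivisionError` matches → `values.append(42)` → values = [21, 42].
5. finally always runs: `values.append(68)` → values = [21, 42, 68].
Result: [21, 42, 68]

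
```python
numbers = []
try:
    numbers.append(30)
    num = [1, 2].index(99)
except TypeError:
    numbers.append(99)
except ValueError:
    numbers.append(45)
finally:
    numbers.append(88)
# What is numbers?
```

Step-by-step execution trace:
1. try: `numbers.append(30)` → numbers = [30].
2. `num = [1, 2].index(99)` raises ValueError.
3. `except TypeError` does not match ValueError; skipped.
4. `except ValueError` matches → `numbers.append(45)` → numbers = [30, 45].
5. finally always runs: `numbers.append(88)` → numbers = [30, 45, 88].
Result: [30, 45, 88]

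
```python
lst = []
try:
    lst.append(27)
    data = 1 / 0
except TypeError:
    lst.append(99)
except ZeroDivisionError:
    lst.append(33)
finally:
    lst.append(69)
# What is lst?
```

Step-by-step execution trace:
1. try: `lst.append(27)` → lst = [27].
2. `data = 1 / 0` raises ZeroDivisionError.
3. `except TypeError` does not match ZeroDivisionError; skipped.
4. `except ZeroDivisionError` matches → `lst.append(33)` → lst = [27, 33].
5. finally always runs: `lst.append(69)` → lst = [27, 33, 69].
Result: [27, 33, 69]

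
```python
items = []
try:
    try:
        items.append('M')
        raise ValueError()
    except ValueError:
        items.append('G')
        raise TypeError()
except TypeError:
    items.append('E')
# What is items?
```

Step-by-step execution trace:
1. Inner try: `items.append('M')` → items = ['M'].
2. `raise ValueError()` raises ValueError.
3. Inner `except ValueError` matches → `items.append('G')` → items = ['M', 'G'].
4. `raise TypeError()` raises TypeError; propagates to outer try.
5. Outer `except TypeError` matches → `items.append('E')` → items = ['M', 'G', 'E'].
Result: ['M', 'G', 'E']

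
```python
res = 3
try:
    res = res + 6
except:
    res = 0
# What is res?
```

Step-by-step execution trace:
1. res starts at 3.
2. try: `res = res + 6` → res = 9. No exception raised.
3. `except` is skipped.
Result: 9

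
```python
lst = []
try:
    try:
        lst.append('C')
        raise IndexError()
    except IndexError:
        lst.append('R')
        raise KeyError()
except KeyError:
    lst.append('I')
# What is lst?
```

Step-by-step execution trace:
1. Inner try: `lst.append('C')` → lst = ['C'].
2. `raise IndexError()` raises IndexError.
3. Inner `except IndexError` matches → `lst.append('R')` → lst = ['C', 'R'].
4. `raise KeyError()` raises KeyError; propagates to outer try.
5. Outer `except KeyError` matches → `lst.append('I')` → lst = ['C', 'R', 'I'].
Result: ['C', 'R', 'I']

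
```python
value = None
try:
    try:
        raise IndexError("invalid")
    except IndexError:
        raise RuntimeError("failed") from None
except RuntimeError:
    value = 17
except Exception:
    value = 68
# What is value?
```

Step-by-step execution trace:
1. Inner try raises IndexError; inner `except IndexError` catches it.
2. `raise RuntimeError(...) from None` raises RuntimeError (from None suppresses __context__, but the active exception is still RuntimeError).
3. Outer `except RuntimeError` matches → value = 17.
4. `except Exception` is not reached.
Result: 17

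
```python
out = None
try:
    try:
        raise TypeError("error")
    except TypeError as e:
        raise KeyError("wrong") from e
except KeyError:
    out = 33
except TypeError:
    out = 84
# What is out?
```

Step-by-step execution trace:
1. Inner try raises TypeError; inner `except TypeError as e` catches it.
2. `raise KeyError(...) from e` raises KeyError (TypeError is attached as __cause__, but only KeyError is active).
3. Outer `except KeyError` matches → out = 33.
4. `except TypeError` is not reached.
Result: 33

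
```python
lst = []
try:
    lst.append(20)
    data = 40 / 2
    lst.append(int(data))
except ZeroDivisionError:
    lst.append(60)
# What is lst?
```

Step-by-step execution trace:
1. try: `lst.append(20)` → lst = [20].
2. `data = 40 / 2` → data = 20.0. No exception raised.
3. `lst.append(int(data))` → lst = [20, 20].
4. `except ZeroDivisionError` is skipped (no exception was raised).
Result: [20, 20]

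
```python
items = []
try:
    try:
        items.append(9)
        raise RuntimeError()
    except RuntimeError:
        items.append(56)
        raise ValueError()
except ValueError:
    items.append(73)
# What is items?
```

Step-by-step execution trace:
1. Inner try: `items.append(9)` → items = [9].
2. `raise RuntimeError()` raises RuntimeError.
3. Inner `except RuntimeError` matches → `items.append(56)` → items = [9, 56].
4. `raise ValueError()` raises ValueError; propagates to outer try.
5. Outer `except ValueError` matches → `items.append(73)` → items = [9, 56, 73].
Result: [9, 56, 73]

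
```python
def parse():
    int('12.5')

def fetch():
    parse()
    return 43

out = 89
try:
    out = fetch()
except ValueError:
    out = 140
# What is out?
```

Step-by-step execution trace:
1. out starts at 89.
2. try: `fetch()` calls `parse()`.
3. `parse()` evaluates `int('12.5')`, which raises ValueError; it propagates through fetch (uncaught).
4. `return 43` in fetch is not reached; the assignment to out does not complete.
5. `except ValueError` matches → out = 140.
Result: 140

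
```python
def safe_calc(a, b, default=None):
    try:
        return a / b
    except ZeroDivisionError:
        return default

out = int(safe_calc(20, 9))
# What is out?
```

Step-by-step execution trace:
1. `safe_calc(20, 9)` enters try: `return 20 / 9` → returns 2.2222222222222223. No exception raised.
2. `except ZeroDivisionError` is skipped.
3. `int(2.2222222222222223)` → 2 → out = 2.
Result: 2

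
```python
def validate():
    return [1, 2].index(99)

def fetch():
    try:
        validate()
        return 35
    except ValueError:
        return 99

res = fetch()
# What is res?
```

Step-by-step execution trace:
1. `fetch()` calls `validate()`.
2. `validate()` evaluates `[1, 2].index(99)`, which raises ValueError; it propagates to the caller.
3. `return 35` is not reached.
4. `except ValueError` in fetch matches → returns 99.
5. res = 99.
Result: 99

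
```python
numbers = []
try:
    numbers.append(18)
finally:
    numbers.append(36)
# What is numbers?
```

Step-by-step execution trace:
1. try: `numbers.append(18)` → numbers = [18].
2. The try body completes without raising.
3. finally always runs: `numbers.append(36)` → numbers = [18, 36].
Result: [18, 36]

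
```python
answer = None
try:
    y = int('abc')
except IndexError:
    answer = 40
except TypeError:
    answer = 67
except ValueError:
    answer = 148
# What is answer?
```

Step-by-step execution trace:
1. `y = int('abc')` raises ValueError.
2. `except IndexError` does not match ValueError; skipped.
3. `except TypeError` does not match ValueError; skipped.
4. `except ValueError` matches → answer = 148.
Result: 148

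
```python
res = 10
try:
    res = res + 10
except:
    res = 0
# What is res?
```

Step-by-step execution trace:
1. res starts at 10.
2. try: `res = res + 10` → res = 20. No exception raised.
3. `except` is skipped.
Result: 20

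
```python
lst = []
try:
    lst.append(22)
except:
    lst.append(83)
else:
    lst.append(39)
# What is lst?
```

Step-by-step execution trace:
1. try: `lst.append(22)` → lst = [22]. No exception raised.
2. `except` is skipped.
3. `else` runs (try completed without exception): `lst.append(39)` → lst = [22, 39].
Result: [22, 39]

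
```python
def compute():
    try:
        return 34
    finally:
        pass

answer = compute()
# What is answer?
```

Step-by-step execution trace:
1. `compute()` enters try: `return 34` sets pending return value 34.
2. Before returning, `finally: pass` runs (no effect).
3. compute() returns 34 → answer = 34.
Result: 34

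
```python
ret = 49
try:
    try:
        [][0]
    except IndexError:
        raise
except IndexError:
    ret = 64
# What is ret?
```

Step-by-step execution trace:
1. Inner try: `[][0]` raises IndexError.
2. Inner `except IndexError` matches; bare `raise` re-raises the same IndexError.
3. Outer `except IndexError` matches → ret = 64.
Result: 64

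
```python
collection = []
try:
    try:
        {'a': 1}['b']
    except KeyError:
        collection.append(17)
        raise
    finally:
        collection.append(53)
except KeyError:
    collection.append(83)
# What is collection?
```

Step-by-step execution trace:
1. Inner try: `{'a': 1}['b']` raises KeyError.
2. Inner `except KeyError` matches → `collection.append(17)` → collection = [17].
3. bare `raise` re-raises KeyError.
4. Inner `finally` runs during unwinding: `collection.append(53)` → collection = [17, 53].
5. Outer `except KeyError` matches → `collection.append(83)` → collection = [17, 53, 83].
Result: [17, 53, 83]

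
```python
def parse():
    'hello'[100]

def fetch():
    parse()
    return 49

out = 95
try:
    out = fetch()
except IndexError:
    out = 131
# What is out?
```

Step-by-step execution trace:
1. out starts at 95.
2. try: `fetch()` calls `parse()`.
3. `parse()` evaluates `'hello'[100]`, which raises IndexError; it propagates through fetch (uncaught).
4. `return 49` in fetch is not reached; the assignment to out does not complete.
5. `except IndexError` matches → out = 131.
Result: 131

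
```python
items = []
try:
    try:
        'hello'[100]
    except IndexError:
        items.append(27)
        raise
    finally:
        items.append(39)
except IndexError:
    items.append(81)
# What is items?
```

Step-by-step execution trace:
1. Inner try: `'hello'[100]` raises IndexError.
2. Inner `except IndexError` matches → `items.append(27)` → items = [27].
3. bare `raise` re-raises IndexError.
4. Inner `finally` runs during unwinding: `items.append(39)` → items = [27, 39].
5. Outer `except IndexError` matches → `items.append(81)` → items = [27, 39, 81].
Result: [27, 39, 81]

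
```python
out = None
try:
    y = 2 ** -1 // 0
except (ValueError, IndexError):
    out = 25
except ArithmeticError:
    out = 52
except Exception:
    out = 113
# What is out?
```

Step-by-step execution trace:
1. `y = 2 ** -1 // 0` raises ZeroDivisionError.
2. `except (ValueError, IndexError)` does not match ZeroDivisionError; skipped.
3. `except ArithmeticError` matches (ZeroDivisionError is a subclass of ArithmeticError) → out = 52.
4. `except Exception` is not reached.
Result: 52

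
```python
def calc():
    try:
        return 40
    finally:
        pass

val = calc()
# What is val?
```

Step-by-step execution trace:
1. `calc()` enters try: `return 40` sets pending return value 40.
2. Before returning, `finally: pass` runs (no effect).
3. calc() returns 40 → val = 40.
Result: 40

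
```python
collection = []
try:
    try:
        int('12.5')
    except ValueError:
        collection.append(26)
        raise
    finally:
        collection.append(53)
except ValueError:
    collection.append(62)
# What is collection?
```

Step-by-step execution trace:
1. Inner try: `int('12.5')` raises ValueError.
2. Inner `except ValueError` matches → `collection.append(26)` → collection = [26].
3. bare `raise` re-raises ValueError.
4. Inner `finally` runs during unwinding: `collection.append(53)` → collection = [26, 53].
5. Outer `except ValueError` matches → `collection.append(62)` → collection = [26, 53, 62].
Result: [26, 53, 62]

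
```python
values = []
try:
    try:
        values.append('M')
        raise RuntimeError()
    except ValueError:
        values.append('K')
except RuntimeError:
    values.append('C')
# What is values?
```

Step-by-step execution trace:
1. Inner try: `values.append('M')` → values = ['M'].
2. `raise RuntimeError()` raises RuntimeError.
3. Inner `except ValueError` does not match RuntimeError; exception propagates to outer try.
4. Outer `except RuntimeError` matches → `values.append('C')` → values = ['M', 'C'].
Result: ['M', 'C']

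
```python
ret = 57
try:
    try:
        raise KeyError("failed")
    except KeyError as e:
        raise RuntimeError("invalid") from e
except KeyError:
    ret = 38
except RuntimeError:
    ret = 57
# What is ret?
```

Step-by-step execution trace:
1. Inner try raises KeyError; inner `except KeyError as e` catches it.
2. `raise RuntimeError(...) from e` raises RuntimeError (KeyError is attached as __cause__, but only RuntimeError is active).
3. Outer `except KeyError` does not match RuntimeError; skipped.
4. Outer `except RuntimeError` matches → ret = 57.
Result: 57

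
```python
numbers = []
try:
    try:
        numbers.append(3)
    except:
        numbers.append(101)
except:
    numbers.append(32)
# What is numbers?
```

Step-by-step execution trace:
1. Inner try: `numbers.append(3)` → numbers = [3]. No exception raised.
2. Inner `except` is skipped.
3. Inner try completes normally; outer `except` is skipped.
Result: [3]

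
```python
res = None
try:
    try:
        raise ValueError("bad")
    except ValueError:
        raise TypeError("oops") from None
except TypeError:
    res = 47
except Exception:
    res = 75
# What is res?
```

Step-by-step execution trace:
1. Inner try raises ValueError; inner `except ValueError` catches it.
2. `raise TypeError(...) from None` raises TypeError (from None suppresses __context__, but the active exception is still TypeError).
3. Outer `except TypeError` matches → res = 47.
4. `except Exception` is not reached.
Result: 47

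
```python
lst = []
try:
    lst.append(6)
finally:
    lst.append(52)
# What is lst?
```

Step-by-step execution trace:
1. try: `lst.append(6)` → lst = [6].
2. The try body completes without raising.
3. finally always runs: `lst.append(52)` → lst = [6, 52].
Result: [6, 52]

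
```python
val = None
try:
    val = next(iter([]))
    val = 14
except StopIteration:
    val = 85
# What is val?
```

Step-by-step execution trace:
1. `val = next(iter([]))` raises StopIteration.
2. `val = 14` is not reached.
3. `except StopIteration` matches → val = 85.
Result: 85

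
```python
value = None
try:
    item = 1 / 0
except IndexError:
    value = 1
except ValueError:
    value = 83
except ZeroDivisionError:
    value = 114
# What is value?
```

Step-by-step execution trace:
1. `item = 1 / 0` raises ZeroDivisionError.
2. `except IndexError` does not match ZeroDivisionError; skipped.
3. `except ValueError` does not match ZeroDivisionError; skipped.
4. `except ZeroDivisionError` matches → value = 114.
Result: 114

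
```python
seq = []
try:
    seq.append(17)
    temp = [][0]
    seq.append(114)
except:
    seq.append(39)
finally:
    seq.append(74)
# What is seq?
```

Step-by-step execution trace:
1. try: `seq.append(17)` → seq = [17].
2. `temp = [][0]` raises IndexError; `seq.append(114)` is not reached.
3. bare `except` matches → `seq.append(39)` → seq = [17, 39].
4. finally always runs: `seq.append(74)` → seq = [17, 39, 74].
Result: [17, 39, 74]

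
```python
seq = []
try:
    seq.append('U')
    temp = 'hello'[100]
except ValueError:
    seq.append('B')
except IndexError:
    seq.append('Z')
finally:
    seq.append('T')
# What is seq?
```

Step-by-step execution trace:
1. try: `seq.append('U')` → seq = ['U'].
2. `temp = 'hello'[100]` raises IndexError.
3. `except ValueError` does not match IndexError; skipped.
4. `except IndexError` matches → `seq.append('Z')` → seq = ['U', 'Z'].
5. finally always runs: `seq.append('T')` → seq = ['U', 'Z', 'T'].
Result: ['U', 'Z', 'T']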